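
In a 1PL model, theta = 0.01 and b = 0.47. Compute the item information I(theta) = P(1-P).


P = 1/(1+exp(-(0.01-0.47))) = 0.387
I = P*(1-P) = 0.387 * 0.613
I = 0.2372

0.2372


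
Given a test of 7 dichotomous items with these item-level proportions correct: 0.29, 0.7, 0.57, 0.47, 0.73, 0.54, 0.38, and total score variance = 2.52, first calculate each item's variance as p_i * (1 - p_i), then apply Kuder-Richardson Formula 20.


For each item, compute p_i * q_i:
  Item 1: 0.29 * 0.71 = 0.2059
  Item 2: 0.7 * 0.3 = 0.21
  Item 3: 0.57 * 0.43 = 0.2451
  Item 4: 0.47 * 0.53 = 0.2491
  Item 5: 0.73 * 0.27 = 0.1971
  Item 6: 0.54 * 0.46 = 0.2484
  Item 7: 0.38 * 0.62 = 0.2356
Sum(p_i * q_i) = 0.2059 + 0.21 + 0.2451 + 0.2491 + 0.1971 + 0.2484 + 0.2356 = 1.5912
KR-20 = (k/(k-1)) * (1 - Sum(p_i*q_i) / Var_total)
= (7/6) * (1 - 1.5912/2.52)
= 1.1667 * 0.3686
KR-20 = 0.43

0.43


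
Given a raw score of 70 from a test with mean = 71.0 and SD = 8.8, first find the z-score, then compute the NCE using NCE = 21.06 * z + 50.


z = (X - mean) / SD = (70 - 71.0) / 8.8
z = -1.0 / 8.8
z = -0.1136
NCE = NCE = 21.06z + 50
Carry z at full precision (z = -1.0 / 8.8) into the conversion:
NCE = 21.06 * (-1.0 / 8.8) + 50 = -21.06 / 8.8 + 50
NCE = -2.3932 + 50
NCE = 47.6068

47.6068


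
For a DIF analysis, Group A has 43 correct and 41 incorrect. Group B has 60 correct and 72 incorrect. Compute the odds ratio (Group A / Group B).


Odds_A = 43/41 = 1.0488
Odds_B = 60/72 = 0.8333
OR = Odds_A / Odds_B = 1.0488 / 0.8333
Exactly, OR = (43 * 72) / (41 * 60) = 3096 / 2460
OR = 1.2585

1.2585


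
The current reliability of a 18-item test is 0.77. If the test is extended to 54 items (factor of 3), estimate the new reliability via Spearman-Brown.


r_new = (n * rxx) / (1 + (n-1) * rxx)
r_new = (3 * 0.77) / (1 + 2 * 0.77)
r_new = 2.31 / 2.54
r_new = 0.9094

0.9094


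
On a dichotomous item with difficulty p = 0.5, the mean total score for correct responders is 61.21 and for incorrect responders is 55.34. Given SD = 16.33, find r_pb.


q = 1 - p = 0.5
rpb = ((M1 - M0) / SD) * sqrt(p * q)
rpb = ((61.21 - 55.34) / 16.33) * sqrt(0.5 * 0.5)
rpb = 0.1797

0.1797


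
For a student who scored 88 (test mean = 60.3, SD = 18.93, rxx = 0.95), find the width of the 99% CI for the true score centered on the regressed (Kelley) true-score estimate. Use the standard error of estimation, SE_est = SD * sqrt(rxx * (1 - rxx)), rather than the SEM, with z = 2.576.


True score estimate = 0.95*88 + 0.05*60.3 = 86.615
SE_est = SD * sqrt(rxx * (1 - rxx)) = 18.93 * sqrt(0.95 * 0.05) = 18.93 * sqrt(0.0475) = 4.125698
CI = T_est +/- z * SE_est, so width = 2 * z * SE_est = 2 * 2.576 * 4.125698
Width = 21.2556

21.2556


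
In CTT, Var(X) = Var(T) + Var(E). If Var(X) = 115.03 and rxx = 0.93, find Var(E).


var_true = rxx * var_obs = 0.93 * 115.03 = 106.9779
var_error = var_obs - var_true
var_error = 115.03 - 106.9779
var_error = 8.0521

8.0521


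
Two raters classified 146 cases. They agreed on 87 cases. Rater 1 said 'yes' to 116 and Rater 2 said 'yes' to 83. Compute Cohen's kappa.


P_o = 87/146 = 0.59589
P_e = (116*83 + 30*63) / 21316 = 0.540345
kappa = (P_o - P_e) / (1 - P_e)
kappa = (0.59589 - 0.540345) / (1 - 0.540345)
kappa = 0.1208

0.1208


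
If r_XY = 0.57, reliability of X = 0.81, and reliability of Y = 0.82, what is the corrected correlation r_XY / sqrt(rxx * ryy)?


r_corrected = rxy / sqrt(rxx * ryy)
= 0.57 / sqrt(0.81 * 0.82)
= 0.57 / sqrt(0.6642)
= 0.57 / 0.814985
r_corrected = 0.6994

0.6994


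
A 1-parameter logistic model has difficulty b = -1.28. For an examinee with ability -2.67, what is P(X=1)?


theta - b = -2.67 - -1.28 = -1.39
exp(-(theta - b)) = exp(1.39) = 4.0149
P = 1 / (1 + 4.0149)
P = 0.1994

0.1994


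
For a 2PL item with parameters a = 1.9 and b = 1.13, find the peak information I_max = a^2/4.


For 2PL, max info at theta = b = 1.13
I_max = a^2 / 4 = 1.9^2 / 4
= 3.61 / 4
I_max = 0.9025

0.9025


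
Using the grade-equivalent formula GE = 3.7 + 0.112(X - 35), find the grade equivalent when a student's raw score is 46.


raw - median = 46 - 35 = 11
slope * diff = 0.112 * 11 = 1.232
GE = 3.7 + 1.232
GE = 4.932

4.932


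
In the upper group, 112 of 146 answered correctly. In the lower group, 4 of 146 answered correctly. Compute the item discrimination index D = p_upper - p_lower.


p_upper = 112/146 = 0.7671
p_lower = 4/146 = 0.0274
D = 0.7671 - 0.0274 = 0.7397

0.7397


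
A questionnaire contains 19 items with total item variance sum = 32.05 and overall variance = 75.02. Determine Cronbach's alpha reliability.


alpha = (k/(k-1)) * (1 - sum(si^2)/s_total^2)
= (19/18) * (1 - 32.05/75.02)
alpha = 0.6046

0.6046


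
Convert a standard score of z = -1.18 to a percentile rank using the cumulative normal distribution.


CDF(z) = 0.5 * (1 + erf(z/sqrt(2)))
erf(-0.8344) = -0.762
CDF = 0.119
Percentile rank = 0.119 * 100 = 11.9

11.9


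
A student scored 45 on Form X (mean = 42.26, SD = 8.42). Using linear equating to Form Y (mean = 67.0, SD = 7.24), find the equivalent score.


slope = SD_Y / SD_X = 7.24 / 8.42 ~ 0.8599
intercept = mean_Y - slope * mean_X = 67.0 - (7.24 / 8.42) * 42.26 ~ 30.6624
Y = slope * X + intercept. To avoid rounding drift from the rounded slope/intercept, evaluate the equivalent form Y = mean_Y + SD_Y * (X - mean_X) / SD_X at full precision:
Y = 67.0 + 7.24 * (45 - 42.26) / 8.42
Y = 67.0 + 7.24 * 2.74 / 8.42
Y = 67.0 + 19.8376 / 8.42
Y = 67.0 + 2.356
Y = 69.356

69.356


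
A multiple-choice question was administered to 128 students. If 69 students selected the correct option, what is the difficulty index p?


Item difficulty p = number correct / total examinees
p = 69 / 128
p = 0.5391

0.5391


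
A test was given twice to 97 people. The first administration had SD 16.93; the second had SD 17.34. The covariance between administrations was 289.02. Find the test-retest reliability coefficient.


r = cov(X,Y) / (SD_X * SD_Y)
r = 289.02 / (16.93 * 17.34)
r = 289.02 / 293.5662
r = 0.9845

0.9845


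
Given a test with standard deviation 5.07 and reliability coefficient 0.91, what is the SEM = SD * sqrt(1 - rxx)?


SEM = SD * sqrt(1 - rxx)
SEM = 5.07 * sqrt(1 - 0.91)
SEM = 5.07 * sqrt(0.09) = 5.07 * 0.3
SEM = 1.521

1.521


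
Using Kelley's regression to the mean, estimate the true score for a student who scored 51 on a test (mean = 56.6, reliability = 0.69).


T_est = rxx * X + (1 - rxx) * mean
T_est = 0.69 * 51 + 0.31 * 56.6
T_est = 35.19 + 17.546
T_est = 52.736

52.736


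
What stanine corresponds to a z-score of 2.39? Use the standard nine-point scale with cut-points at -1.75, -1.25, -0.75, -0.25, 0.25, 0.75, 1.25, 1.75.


Stanine boundaries: [-1.75, -1.25, -0.75, -0.25, 0.25, 0.75, 1.25, 1.75]
z = 2.39
Check each boundary:
  z >= -1.75 -> could be stanine 2
  z >= -1.25 -> could be stanine 3
  z >= -0.75 -> could be stanine 4
  z >= -0.25 -> could be stanine 5
  z >= 0.25 -> could be stanine 6
  z >= 0.75 -> could be stanine 7
  z >= 1.25 -> could be stanine 8
  z >= 1.75 -> could be stanine 9
Highest qualifying boundary gives stanine = 9

9


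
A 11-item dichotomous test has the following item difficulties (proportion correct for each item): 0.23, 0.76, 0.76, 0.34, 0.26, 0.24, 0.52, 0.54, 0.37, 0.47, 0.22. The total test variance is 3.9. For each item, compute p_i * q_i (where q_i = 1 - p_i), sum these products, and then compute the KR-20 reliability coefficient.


For each item, compute p_i * q_i:
  Item 1: 0.23 * 0.77 = 0.1771
  Item 2: 0.76 * 0.24 = 0.1824
  Item 3: 0.76 * 0.24 = 0.1824
  Item 4: 0.34 * 0.66 = 0.2244
  Item 5: 0.26 * 0.74 = 0.1924
  Item 6: 0.24 * 0.76 = 0.1824
  Item 7: 0.52 * 0.48 = 0.2496
  Item 8: 0.54 * 0.46 = 0.2484
  Item 9: 0.37 * 0.63 = 0.2331
  Item 10: 0.47 * 0.53 = 0.2491
  Item 11: 0.22 * 0.78 = 0.1716
Sum(p_i * q_i) = 0.1771 + 0.1824 + 0.1824 + 0.2244 + 0.1924 + 0.1824 + 0.2496 + 0.2484 + 0.2331 + 0.2491 + 0.1716 = 2.2929
KR-20 = (k/(k-1)) * (1 - Sum(p_i*q_i) / Var_total)
= (11/10) * (1 - 2.2929/3.9)
= 1.1 * 0.4121
KR-20 = 0.4533

0.4533


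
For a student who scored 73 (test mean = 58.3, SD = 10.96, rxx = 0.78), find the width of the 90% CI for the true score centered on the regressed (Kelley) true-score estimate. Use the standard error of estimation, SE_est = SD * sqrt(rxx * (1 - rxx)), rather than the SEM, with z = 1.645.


True score estimate = 0.78*73 + 0.22*58.3 = 69.766
SE_est = SD * sqrt(rxx * (1 - rxx)) = 10.96 * sqrt(0.78 * 0.22) = 10.96 * sqrt(0.1716) = 4.540139
CI = T_est +/- z * SE_est, so width = 2 * z * SE_est = 2 * 1.645 * 4.540139
Width = 14.9371

14.9371


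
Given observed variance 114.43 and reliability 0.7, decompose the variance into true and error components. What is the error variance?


var_true = rxx * var_obs = 0.7 * 114.43 = 80.101
var_error = var_obs - var_true
var_error = 114.43 - 80.101
var_error = 34.329

34.329


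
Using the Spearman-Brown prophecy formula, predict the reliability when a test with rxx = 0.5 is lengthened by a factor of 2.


r_new = (n * rxx) / (1 + (n-1) * rxx)
r_new = (2 * 0.5) / (1 + 1 * 0.5)
r_new = 1.0 / 1.5
r_new = 0.6667

0.6667


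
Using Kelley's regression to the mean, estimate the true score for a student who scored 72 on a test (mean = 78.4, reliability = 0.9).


T_est = rxx * X + (1 - rxx) * mean
T_est = 0.9 * 72 + 0.1 * 78.4
T_est = 64.8 + 7.84
T_est = 72.64

72.64


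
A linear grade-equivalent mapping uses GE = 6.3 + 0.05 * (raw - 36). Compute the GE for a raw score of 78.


raw - median = 78 - 36 = 42
slope * diff = 0.05 * 42 = 2.1
GE = 6.3 + 2.1
GE = 8.4

8.4


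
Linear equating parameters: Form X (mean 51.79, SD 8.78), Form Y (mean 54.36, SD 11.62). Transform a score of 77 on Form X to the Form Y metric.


slope = SD_Y / SD_X = 11.62 / 8.78 ~ 1.3235
intercept = mean_Y - slope * mean_X = 54.36 - (11.62 / 8.78) * 51.79 ~ -14.1821
Y = slope * X + intercept. To avoid rounding drift from the rounded slope/intercept, evaluate the equivalent form Y = mean_Y + SD_Y * (X - mean_X) / SD_X at full precision:
Y = 54.36 + 11.62 * (77 - 51.79) / 8.78
Y = 54.36 + 11.62 * 25.21 / 8.78
Y = 54.36 + 292.9402 / 8.78
Y = 54.36 + 33.3645
Y = 87.7245

87.7245


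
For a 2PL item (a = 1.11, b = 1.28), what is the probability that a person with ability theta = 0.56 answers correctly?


a*(theta - b) = 1.11 * (0.56 - 1.28) = -0.7992
exp(--0.7992) = 2.2238
P = 1 / (1 + 2.2238)
P = 0.3102

0.3102


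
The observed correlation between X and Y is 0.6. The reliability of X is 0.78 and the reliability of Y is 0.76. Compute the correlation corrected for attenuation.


r_corrected = rxy / sqrt(rxx * ryy)
= 0.6 / sqrt(0.78 * 0.76)
= 0.6 / sqrt(0.5928)
= 0.6 / 0.769935
r_corrected = 0.7793

0.7793


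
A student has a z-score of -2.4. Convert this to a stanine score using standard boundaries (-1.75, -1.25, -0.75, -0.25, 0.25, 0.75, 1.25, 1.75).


Stanine boundaries: [-1.75, -1.25, -0.75, -0.25, 0.25, 0.75, 1.25, 1.75]
z = -2.4
Check each boundary:
  z < -1.75
  z < -1.25
  z < -0.75
  z < -0.25
  z < 0.25
  z < 0.75
  z < 1.25
  z < 1.75
Highest qualifying boundary gives stanine = 1

1


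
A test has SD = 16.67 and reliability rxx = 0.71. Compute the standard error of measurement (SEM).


SEM = SD * sqrt(1 - rxx)
SEM = 16.67 * sqrt(1 - 0.71)
SEM = 16.67 * sqrt(0.29) = 16.67 * 0.538516
SEM = 8.9771

8.9771


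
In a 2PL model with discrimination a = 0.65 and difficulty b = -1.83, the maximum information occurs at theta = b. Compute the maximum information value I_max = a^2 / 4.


For 2PL, max info at theta = b = -1.83
I_max = a^2 / 4 = 0.65^2 / 4
= 0.4225 / 4
I_max = 0.1056

0.1056


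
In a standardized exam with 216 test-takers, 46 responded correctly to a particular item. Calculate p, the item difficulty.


Item difficulty p = number correct / total examinees
p = 46 / 216
p = 0.213

0.213


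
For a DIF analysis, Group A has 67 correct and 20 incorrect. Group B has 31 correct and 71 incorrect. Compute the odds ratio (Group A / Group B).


Odds_A = 67/20 = 3.35
Odds_B = 31/71 = 0.4366
OR = Odds_A / Odds_B = 3.35 / 0.4366
Exactly, OR = (67 * 71) / (20 * 31) = 4757 / 620
OR = 7.6726

7.6726


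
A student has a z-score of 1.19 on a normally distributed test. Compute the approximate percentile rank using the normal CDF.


CDF(z) = 0.5 * (1 + erf(z/sqrt(2)))
erf(0.8415) = 0.766
CDF = 0.883
Percentile rank = 0.883 * 100 = 88.3

88.3


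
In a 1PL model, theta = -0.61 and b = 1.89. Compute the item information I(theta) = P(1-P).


P = 1/(1+exp(-(-0.61-1.89))) = 0.0759
I = P*(1-P) = 0.0759 * 0.9241
I = 0.0701

0.0701


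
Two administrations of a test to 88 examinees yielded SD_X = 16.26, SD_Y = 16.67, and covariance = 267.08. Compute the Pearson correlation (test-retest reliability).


r = cov(X,Y) / (SD_X * SD_Y)
r = 267.08 / (16.26 * 16.67)
r = 267.08 / 271.0542
r = 0.9853

0.9853


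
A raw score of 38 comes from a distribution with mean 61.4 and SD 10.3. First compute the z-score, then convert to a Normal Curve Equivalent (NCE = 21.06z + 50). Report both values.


z = (X - mean) / SD = (38 - 61.4) / 10.3
z = -23.4 / 10.3
z = -2.2718
NCE = NCE = 21.06z + 50
Carry z at full precision (z = -23.4 / 10.3) into the conversion:
NCE = 21.06 * (-23.4 / 10.3) + 50 = -492.804 / 10.3 + 50
NCE = -47.845 + 50
NCE = 2.155

2.155


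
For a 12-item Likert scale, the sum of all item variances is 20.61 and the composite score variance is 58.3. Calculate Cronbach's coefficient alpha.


alpha = (k/(k-1)) * (1 - sum(si^2)/s_total^2)
= (12/11) * (1 - 20.61/58.3)
alpha = 0.7053

0.7053


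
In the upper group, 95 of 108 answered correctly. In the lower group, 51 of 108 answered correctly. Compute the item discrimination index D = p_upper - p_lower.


p_upper = 95/108 = 0.8796
p_lower = 51/108 = 0.4722
D = 0.8796 - 0.4722 = 0.4074

0.4074


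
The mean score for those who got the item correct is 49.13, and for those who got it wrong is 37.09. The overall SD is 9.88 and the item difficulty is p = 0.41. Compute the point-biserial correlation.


q = 1 - p = 0.59
rpb = ((M1 - M0) / SD) * sqrt(p * q)
rpb = ((49.13 - 37.09) / 9.88) * sqrt(0.41 * 0.59)
rpb = 0.5994

0.5994


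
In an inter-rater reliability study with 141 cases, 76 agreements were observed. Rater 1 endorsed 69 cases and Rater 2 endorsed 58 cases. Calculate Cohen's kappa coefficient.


P_o = 76/141 = 0.539007
P_e = (69*58 + 72*83) / 19881 = 0.501886
kappa = (P_o - P_e) / (1 - P_e)
kappa = (0.539007 - 0.501886) / (1 - 0.501886)
kappa = 0.0745

0.0745


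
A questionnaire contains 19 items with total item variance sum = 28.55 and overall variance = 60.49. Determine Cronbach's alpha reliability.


alpha = (k/(k-1)) * (1 - sum(si^2)/s_total^2)
= (19/18) * (1 - 28.55/60.49)
alpha = 0.5574

0.5574


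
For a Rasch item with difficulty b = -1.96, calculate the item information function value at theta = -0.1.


P = 1/(1+exp(-(-0.1--1.96))) = 0.8653
I = P*(1-P) = 0.8653 * 0.1347
I = 0.1166

0.1166


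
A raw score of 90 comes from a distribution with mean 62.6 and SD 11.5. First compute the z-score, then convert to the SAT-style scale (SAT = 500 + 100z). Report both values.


z = (X - mean) / SD = (90 - 62.6) / 11.5
z = 27.4 / 11.5
z = 2.3826
SAT-scale = SAT = 500 + 100z
Carry z at full precision (z = 27.4 / 11.5) into the conversion:
SAT-scale = 500 + 100 * (27.4 / 11.5) = 500 + 2740 / 11.5
SAT-scale = 500 + 238.2609
SAT-scale = 738.2609

738.2609


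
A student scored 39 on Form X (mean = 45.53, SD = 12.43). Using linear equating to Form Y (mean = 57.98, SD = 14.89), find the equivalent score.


slope = SD_Y / SD_X = 14.89 / 12.43 ~ 1.1979
intercept = mean_Y - slope * mean_X = 57.98 - (14.89 / 12.43) * 45.53 ~ 3.4392
Y = slope * X + intercept. To avoid rounding drift from the rounded slope/intercept, evaluate the equivalent form Y = mean_Y + SD_Y * (X - mean_X) / SD_X at full precision:
Y = 57.98 + 14.89 * (39 - 45.53) / 12.43
Y = 57.98 - 14.89 * 6.53 / 12.43
Y = 57.98 - 97.2317 / 12.43
Y = 57.98 - 7.8223
Y = 50.1577

50.1577


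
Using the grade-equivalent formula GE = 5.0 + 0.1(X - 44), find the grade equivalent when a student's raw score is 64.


raw - median = 64 - 44 = 20
slope * diff = 0.1 * 20 = 2.0
GE = 5.0 + 2.0
GE = 7.0

7.0


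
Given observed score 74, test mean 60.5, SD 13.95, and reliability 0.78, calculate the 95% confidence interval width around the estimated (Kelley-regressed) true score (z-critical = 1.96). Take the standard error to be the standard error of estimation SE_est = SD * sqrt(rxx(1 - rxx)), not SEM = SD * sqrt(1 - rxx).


True score estimate = 0.78*74 + 0.22*60.5 = 71.03
SE_est = SD * sqrt(rxx * (1 - rxx)) = 13.95 * sqrt(0.78 * 0.22) = 13.95 * sqrt(0.1716) = 5.778736
CI = T_est +/- z * SE_est, so width = 2 * z * SE_est = 2 * 1.96 * 5.778736
Width = 22.6526

22.6526


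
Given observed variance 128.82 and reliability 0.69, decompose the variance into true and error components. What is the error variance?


var_true = rxx * var_obs = 0.69 * 128.82 = 88.8858
var_error = var_obs - var_true
var_error = 128.82 - 88.8858
var_error = 39.9342

39.9342


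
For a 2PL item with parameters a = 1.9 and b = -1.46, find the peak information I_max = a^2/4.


For 2PL, max info at theta = b = -1.46
I_max = a^2 / 4 = 1.9^2 / 4
= 3.61 / 4
I_max = 0.9025

0.9025


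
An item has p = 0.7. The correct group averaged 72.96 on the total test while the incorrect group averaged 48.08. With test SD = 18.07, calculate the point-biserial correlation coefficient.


q = 1 - p = 0.3
rpb = ((M1 - M0) / SD) * sqrt(p * q)
rpb = ((72.96 - 48.08) / 18.07) * sqrt(0.7 * 0.3)
rpb = 0.631

0.631


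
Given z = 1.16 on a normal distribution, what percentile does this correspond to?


CDF(z) = 0.5 * (1 + erf(z/sqrt(2)))
erf(0.8202) = 0.754
CDF = 0.877
Percentile rank = 0.877 * 100 = 87.7

87.7


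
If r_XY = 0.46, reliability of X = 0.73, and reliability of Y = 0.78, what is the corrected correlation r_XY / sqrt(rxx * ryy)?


r_corrected = rxy / sqrt(rxx * ryy)
= 0.46 / sqrt(0.73 * 0.78)
= 0.46 / sqrt(0.5694)
= 0.46 / 0.754586
r_corrected = 0.6096

0.6096


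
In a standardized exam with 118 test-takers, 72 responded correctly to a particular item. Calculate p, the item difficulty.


Item difficulty p = number correct / total examinees
p = 72 / 118
p = 0.6102

0.6102


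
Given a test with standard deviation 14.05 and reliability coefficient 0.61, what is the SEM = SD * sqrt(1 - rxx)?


SEM = SD * sqrt(1 - rxx)
SEM = 14.05 * sqrt(1 - 0.61)
SEM = 14.05 * sqrt(0.39) = 14.05 * 0.6245
SEM = 8.7742

8.7742


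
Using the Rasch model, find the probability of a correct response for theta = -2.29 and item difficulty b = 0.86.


theta - b = -2.29 - 0.86 = -3.15
exp(-(theta - b)) = exp(3.15) = 23.3361
P = 1 / (1 + 23.3361)
P = 0.0411

0.0411


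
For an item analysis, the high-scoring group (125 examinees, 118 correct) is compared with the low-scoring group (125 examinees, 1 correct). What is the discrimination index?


p_upper = 118/125 = 0.944
p_lower = 1/125 = 0.008
D = 0.944 - 0.008 = 0.936

0.936


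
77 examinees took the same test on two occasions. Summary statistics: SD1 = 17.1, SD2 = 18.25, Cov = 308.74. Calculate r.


r = cov(X,Y) / (SD_X * SD_Y)
r = 308.74 / (17.1 * 18.25)
r = 308.74 / 312.075
r = 0.9893

0.9893


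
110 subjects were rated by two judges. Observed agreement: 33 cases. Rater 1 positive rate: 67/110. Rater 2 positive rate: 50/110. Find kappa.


P_o = 33/110 = 0.3
P_e = (67*50 + 43*60) / 12100 = 0.490083
kappa = (P_o - P_e) / (1 - P_e)
kappa = (0.3 - 0.490083) / (1 - 0.490083)
kappa = -0.3728

-0.3728


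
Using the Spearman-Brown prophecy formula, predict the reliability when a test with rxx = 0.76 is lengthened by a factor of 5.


r_new = (n * rxx) / (1 + (n-1) * rxx)
r_new = (5 * 0.76) / (1 + 4 * 0.76)
r_new = 3.8 / 4.04
r_new = 0.9406

0.9406


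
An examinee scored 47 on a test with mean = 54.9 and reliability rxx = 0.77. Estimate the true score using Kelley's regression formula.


T_est = rxx * X + (1 - rxx) * mean
T_est = 0.77 * 47 + 0.23 * 54.9
T_est = 36.19 + 12.627
T_est = 48.817

48.817


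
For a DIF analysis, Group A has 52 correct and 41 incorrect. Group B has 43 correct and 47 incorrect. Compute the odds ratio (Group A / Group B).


Odds_A = 52/41 = 1.2683
Odds_B = 43/47 = 0.9149
OR = Odds_A / Odds_B = 1.2683 / 0.9149
Exactly, OR = (52 * 47) / (41 * 43) = 2444 / 1763
OR = 1.3863

1.3863


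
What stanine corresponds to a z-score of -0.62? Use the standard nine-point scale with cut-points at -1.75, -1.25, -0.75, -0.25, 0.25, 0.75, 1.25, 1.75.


Stanine boundaries: [-1.75, -1.25, -0.75, -0.25, 0.25, 0.75, 1.25, 1.75]
z = -0.62
Check each boundary:
  z >= -1.75 -> could be stanine 2
  z >= -1.25 -> could be stanine 3
  z >= -0.75 -> could be stanine 4
  z < -0.25
  z < 0.25
  z < 0.75
  z < 1.25
  z < 1.75
Highest qualifying boundary gives stanine = 4

4


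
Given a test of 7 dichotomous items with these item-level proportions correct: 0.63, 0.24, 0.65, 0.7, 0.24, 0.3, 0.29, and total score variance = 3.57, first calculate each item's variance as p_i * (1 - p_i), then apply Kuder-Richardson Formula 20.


For each item, compute p_i * q_i:
  Item 1: 0.63 * 0.37 = 0.2331
  Item 2: 0.24 * 0.76 = 0.1824
  Item 3: 0.65 * 0.35 = 0.2275
  Item 4: 0.7 * 0.3 = 0.21
  Item 5: 0.24 * 0.76 = 0.1824
  Item 6: 0.3 * 0.7 = 0.21
  Item 7: 0.29 * 0.71 = 0.2059
Sum(p_i * q_i) = 0.2331 + 0.1824 + 0.2275 + 0.21 + 0.1824 + 0.21 + 0.2059 = 1.4513
KR-20 = (k/(k-1)) * (1 - Sum(p_i*q_i) / Var_total)
= (7/6) * (1 - 1.4513/3.57)
= 1.1667 * 0.5935
KR-20 = 0.6924

0.6924


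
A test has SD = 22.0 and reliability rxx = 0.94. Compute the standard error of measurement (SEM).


SEM = SD * sqrt(1 - rxx)
SEM = 22.0 * sqrt(1 - 0.94)
SEM = 22.0 * sqrt(0.06) = 22.0 * 0.244949
SEM = 5.3889

5.3889


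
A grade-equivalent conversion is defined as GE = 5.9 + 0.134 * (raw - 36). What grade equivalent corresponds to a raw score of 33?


raw - median = 33 - 36 = -3
slope * diff = 0.134 * -3 = -0.402
GE = 5.9 + -0.402
GE = 5.498

5.498


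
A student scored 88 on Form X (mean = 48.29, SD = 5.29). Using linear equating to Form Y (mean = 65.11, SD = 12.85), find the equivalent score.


slope = SD_Y / SD_X = 12.85 / 5.29 ~ 2.4291
intercept = mean_Y - slope * mean_X = 65.11 - (12.85 / 5.29) * 48.29 ~ -52.1918
Y = slope * X + intercept. To avoid rounding drift from the rounded slope/intercept, evaluate the equivalent form Y = mean_Y + SD_Y * (X - mean_X) / SD_X at full precision:
Y = 65.11 + 12.85 * (88 - 48.29) / 5.29
Y = 65.11 + 12.85 * 39.71 / 5.29
Y = 65.11 + 510.2735 / 5.29
Y = 65.11 + 96.46
Y = 161.57

161.57


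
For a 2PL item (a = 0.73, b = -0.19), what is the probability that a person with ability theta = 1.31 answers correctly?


a*(theta - b) = 0.73 * (1.31 - -0.19) = 1.095
exp(-1.095) = 0.3345
P = 1 / (1 + 0.3345)
P = 0.7493

0.7493


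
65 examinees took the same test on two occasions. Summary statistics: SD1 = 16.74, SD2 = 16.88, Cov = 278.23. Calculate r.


r = cov(X,Y) / (SD_X * SD_Y)
r = 278.23 / (16.74 * 16.88)
r = 278.23 / 282.5712
r = 0.9846

0.9846


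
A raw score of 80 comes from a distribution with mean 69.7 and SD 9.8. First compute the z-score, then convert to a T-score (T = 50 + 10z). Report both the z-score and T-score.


z = (X - mean) / SD = (80 - 69.7) / 9.8
z = 10.3 / 9.8
z = 1.051
T-score = T = 50 + 10z
Carry z at full precision (z = 10.3 / 9.8) into the conversion:
T-score = 50 + 10 * (10.3 / 9.8) = 50 + 103 / 9.8
T-score = 50 + 10.5102
T-score = 60.5102

60.5102


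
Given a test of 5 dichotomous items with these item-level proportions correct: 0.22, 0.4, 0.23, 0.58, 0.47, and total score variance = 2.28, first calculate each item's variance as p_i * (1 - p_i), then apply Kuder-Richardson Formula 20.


For each item, compute p_i * q_i:
  Item 1: 0.22 * 0.78 = 0.1716
  Item 2: 0.4 * 0.6 = 0.24
  Item 3: 0.23 * 0.77 = 0.1771
  Item 4: 0.58 * 0.42 = 0.2436
  Item 5: 0.47 * 0.53 = 0.2491
Sum(p_i * q_i) = 0.1716 + 0.24 + 0.1771 + 0.2436 + 0.2491 = 1.0814
KR-20 = (k/(k-1)) * (1 - Sum(p_i*q_i) / Var_total)
= (5/4) * (1 - 1.0814/2.28)
= 1.25 * 0.5257
KR-20 = 0.6571

0.6571


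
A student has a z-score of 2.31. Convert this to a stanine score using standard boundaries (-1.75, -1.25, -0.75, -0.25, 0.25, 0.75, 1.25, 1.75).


Stanine boundaries: [-1.75, -1.25, -0.75, -0.25, 0.25, 0.75, 1.25, 1.75]
z = 2.31
Check each boundary:
  z >= -1.75 -> could be stanine 2
  z >= -1.25 -> could be stanine 3
  z >= -0.75 -> could be stanine 4
  z >= -0.25 -> could be stanine 5
  z >= 0.25 -> could be stanine 6
  z >= 0.75 -> could be stanine 7
  z >= 1.25 -> could be stanine 8
  z >= 1.75 -> could be stanine 9
Highest qualifying boundary gives stanine = 9

9


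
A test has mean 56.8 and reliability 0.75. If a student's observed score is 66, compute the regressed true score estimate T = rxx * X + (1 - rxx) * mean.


T_est = rxx * X + (1 - rxx) * mean
T_est = 0.75 * 66 + 0.25 * 56.8
T_est = 49.5 + 14.2
T_est = 63.7

63.7


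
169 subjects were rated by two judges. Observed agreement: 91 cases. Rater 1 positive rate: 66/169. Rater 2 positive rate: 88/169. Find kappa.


P_o = 91/169 = 0.538462
P_e = (66*88 + 103*81) / 28561 = 0.495466
kappa = (P_o - P_e) / (1 - P_e)
kappa = (0.538462 - 0.495466) / (1 - 0.495466)
kappa = 0.0852

0.0852


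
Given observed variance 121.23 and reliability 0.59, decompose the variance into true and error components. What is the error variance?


var_true = rxx * var_obs = 0.59 * 121.23 = 71.5257
var_error = var_obs - var_true
var_error = 121.23 - 71.5257
var_error = 49.7043

49.7043


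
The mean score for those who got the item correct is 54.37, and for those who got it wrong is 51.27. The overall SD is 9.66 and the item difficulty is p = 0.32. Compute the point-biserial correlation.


q = 1 - p = 0.68
rpb = ((M1 - M0) / SD) * sqrt(p * q)
rpb = ((54.37 - 51.27) / 9.66) * sqrt(0.32 * 0.68)
rpb = 0.1497

0.1497


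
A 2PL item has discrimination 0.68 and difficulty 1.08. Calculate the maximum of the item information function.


For 2PL, max info at theta = b = 1.08
I_max = a^2 / 4 = 0.68^2 / 4
= 0.4624 / 4
I_max = 0.1156

0.1156


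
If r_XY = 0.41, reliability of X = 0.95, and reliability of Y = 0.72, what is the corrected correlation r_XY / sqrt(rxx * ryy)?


r_corrected = rxy / sqrt(rxx * ryy)
= 0.41 / sqrt(0.95 * 0.72)
= 0.41 / sqrt(0.684)
= 0.41 / 0.827043
r_corrected = 0.4957

0.4957


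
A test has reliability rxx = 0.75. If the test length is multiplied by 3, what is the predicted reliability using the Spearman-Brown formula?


r_new = (n * rxx) / (1 + (n-1) * rxx)
r_new = (3 * 0.75) / (1 + 2 * 0.75)
r_new = 2.25 / 2.5
r_new = 0.9

0.9


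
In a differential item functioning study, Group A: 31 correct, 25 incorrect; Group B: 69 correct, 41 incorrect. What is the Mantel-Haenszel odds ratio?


Odds_A = 31/25 = 1.24
Odds_B = 69/41 = 1.6829
OR = Odds_A / Odds_B = 1.24 / 1.6829
Exactly, OR = (31 * 41) / (25 * 69) = 1271 / 1725
OR = 0.7368

0.7368


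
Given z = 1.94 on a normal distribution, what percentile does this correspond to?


CDF(z) = 0.5 * (1 + erf(z/sqrt(2)))
erf(1.3718) = 0.9476
CDF = 0.9738
Percentile rank = 0.9738 * 100 = 97.38

97.38


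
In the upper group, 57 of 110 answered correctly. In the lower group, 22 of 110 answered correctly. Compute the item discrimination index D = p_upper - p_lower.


p_upper = 57/110 = 0.5182
p_lower = 22/110 = 0.2
D = 0.5182 - 0.2 = 0.3182

0.3182


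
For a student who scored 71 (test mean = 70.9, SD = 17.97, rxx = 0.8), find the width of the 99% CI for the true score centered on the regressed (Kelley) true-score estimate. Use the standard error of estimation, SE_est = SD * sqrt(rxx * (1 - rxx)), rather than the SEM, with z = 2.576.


True score estimate = 0.8*71 + 0.2*70.9 = 70.98
SE_est = SD * sqrt(rxx * (1 - rxx)) = 17.97 * sqrt(0.8 * 0.2) = 17.97 * sqrt(0.16) = 7.188
CI = T_est +/- z * SE_est, so width = 2 * z * SE_est = 2 * 2.576 * 7.188
Width = 37.0326

37.0326


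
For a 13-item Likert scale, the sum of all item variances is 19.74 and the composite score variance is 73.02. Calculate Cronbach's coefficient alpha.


alpha = (k/(k-1)) * (1 - sum(si^2)/s_total^2)
= (13/12) * (1 - 19.74/73.02)
alpha = 0.7905

0.7905


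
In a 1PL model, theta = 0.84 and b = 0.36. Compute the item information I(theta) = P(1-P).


P = 1/(1+exp(-(0.84-0.36))) = 0.6177
I = P*(1-P) = 0.6177 * 0.3823
I = 0.2361

0.2361


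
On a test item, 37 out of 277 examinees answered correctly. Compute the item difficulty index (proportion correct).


Item difficulty p = number correct / total examinees
p = 37 / 277
p = 0.1336

0.1336


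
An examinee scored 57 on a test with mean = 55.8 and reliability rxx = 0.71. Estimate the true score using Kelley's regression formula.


T_est = rxx * X + (1 - rxx) * mean
T_est = 0.71 * 57 + 0.29 * 55.8
T_est = 40.47 + 16.182
T_est = 56.652

56.652


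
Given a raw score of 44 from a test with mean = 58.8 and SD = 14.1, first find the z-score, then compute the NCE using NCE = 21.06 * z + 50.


z = (X - mean) / SD = (44 - 58.8) / 14.1
z = -14.8 / 14.1
z = -1.0496
NCE = NCE = 21.06z + 50
Carry z at full precision (z = -14.8 / 14.1) into the conversion:
NCE = 21.06 * (-14.8 / 14.1) + 50 = -311.688 / 14.1 + 50
NCE = -22.1055 + 50
NCE = 27.8945

27.8945


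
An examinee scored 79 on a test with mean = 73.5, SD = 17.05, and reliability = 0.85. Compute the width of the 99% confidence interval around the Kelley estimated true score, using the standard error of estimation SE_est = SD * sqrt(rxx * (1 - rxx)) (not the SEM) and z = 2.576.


True score estimate = 0.85*79 + 0.15*73.5 = 78.175
SE_est = SD * sqrt(rxx * (1 - rxx)) = 17.05 * sqrt(0.85 * 0.15) = 17.05 * sqrt(0.1275) = 6.088068
CI = T_est +/- z * SE_est, so width = 2 * z * SE_est = 2 * 2.576 * 6.088068
Width = 31.3657

31.3657


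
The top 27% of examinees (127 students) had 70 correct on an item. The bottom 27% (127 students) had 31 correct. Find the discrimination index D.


p_upper = 70/127 = 0.5512
p_lower = 31/127 = 0.2441
D = 0.5512 - 0.2441 = 0.3071

0.3071


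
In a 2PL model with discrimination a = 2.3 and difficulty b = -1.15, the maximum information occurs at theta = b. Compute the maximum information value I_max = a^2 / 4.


For 2PL, max info at theta = b = -1.15
I_max = a^2 / 4 = 2.3^2 / 4
= 5.29 / 4
I_max = 1.3225

1.3225


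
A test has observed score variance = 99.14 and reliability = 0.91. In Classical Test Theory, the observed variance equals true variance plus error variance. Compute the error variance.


var_true = rxx * var_obs = 0.91 * 99.14 = 90.2174
var_error = var_obs - var_true
var_error = 99.14 - 90.2174
var_error = 8.9226

8.9226


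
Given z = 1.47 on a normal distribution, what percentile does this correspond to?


CDF(z) = 0.5 * (1 + erf(z/sqrt(2)))
erf(1.0394) = 0.8584
CDF = 0.9292
Percentile rank = 0.9292 * 100 = 92.92

92.92


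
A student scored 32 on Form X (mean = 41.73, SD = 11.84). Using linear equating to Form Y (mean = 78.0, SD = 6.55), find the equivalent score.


slope = SD_Y / SD_X = 6.55 / 11.84 ~ 0.5532
intercept = mean_Y - slope * mean_X = 78.0 - (6.55 / 11.84) * 41.73 ~ 54.9146
Y = slope * X + intercept. To avoid rounding drift from the rounded slope/intercept, evaluate the equivalent form Y = mean_Y + SD_Y * (X - mean_X) / SD_X at full precision:
Y = 78.0 + 6.55 * (32 - 41.73) / 11.84
Y = 78.0 - 6.55 * 9.73 / 11.84
Y = 78.0 - 63.7315 / 11.84
Y = 78.0 - 5.3827
Y = 72.6173

72.6173


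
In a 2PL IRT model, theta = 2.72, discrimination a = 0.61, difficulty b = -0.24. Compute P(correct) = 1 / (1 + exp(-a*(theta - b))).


a*(theta - b) = 0.61 * (2.72 - -0.24) = 1.8056
exp(-1.8056) = 0.1644
P = 1 / (1 + 0.1644)
P = 0.8588

0.8588


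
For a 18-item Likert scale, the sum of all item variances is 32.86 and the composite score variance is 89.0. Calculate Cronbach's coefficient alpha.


alpha = (k/(k-1)) * (1 - sum(si^2)/s_total^2)
= (18/17) * (1 - 32.86/89.0)
alpha = 0.6679

0.6679


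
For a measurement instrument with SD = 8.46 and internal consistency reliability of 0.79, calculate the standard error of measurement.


SEM = SD * sqrt(1 - rxx)
SEM = 8.46 * sqrt(1 - 0.79)
SEM = 8.46 * sqrt(0.21) = 8.46 * 0.458258
SEM = 3.8769

3.8769


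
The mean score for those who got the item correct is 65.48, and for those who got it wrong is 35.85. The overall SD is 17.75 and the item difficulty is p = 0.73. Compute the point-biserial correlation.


q = 1 - p = 0.27
rpb = ((M1 - M0) / SD) * sqrt(p * q)
rpb = ((65.48 - 35.85) / 17.75) * sqrt(0.73 * 0.27)
rpb = 0.7411

0.7411


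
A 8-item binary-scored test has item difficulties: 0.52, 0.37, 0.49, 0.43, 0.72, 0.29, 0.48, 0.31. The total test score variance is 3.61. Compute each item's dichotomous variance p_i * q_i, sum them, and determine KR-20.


For each item, compute p_i * q_i:
  Item 1: 0.52 * 0.48 = 0.2496
  Item 2: 0.37 * 0.63 = 0.2331
  Item 3: 0.49 * 0.51 = 0.2499
  Item 4: 0.43 * 0.57 = 0.2451
  Item 5: 0.72 * 0.28 = 0.2016
  Item 6: 0.29 * 0.71 = 0.2059
  Item 7: 0.48 * 0.52 = 0.2496
  Item 8: 0.31 * 0.69 = 0.2139
Sum(p_i * q_i) = 0.2496 + 0.2331 + 0.2499 + 0.2451 + 0.2016 + 0.2059 + 0.2496 + 0.2139 = 1.8487
KR-20 = (k/(k-1)) * (1 - Sum(p_i*q_i) / Var_total)
= (8/7) * (1 - 1.8487/3.61)
= 1.1429 * 0.4879
KR-20 = 0.5576

0.5576


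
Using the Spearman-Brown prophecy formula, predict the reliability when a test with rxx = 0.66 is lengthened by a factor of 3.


r_new = (n * rxx) / (1 + (n-1) * rxx)
r_new = (3 * 0.66) / (1 + 2 * 0.66)
r_new = 1.98 / 2.32
r_new = 0.8534

0.8534


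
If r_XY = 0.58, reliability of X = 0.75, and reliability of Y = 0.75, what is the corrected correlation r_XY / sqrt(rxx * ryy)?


r_corrected = rxy / sqrt(rxx * ryy)
= 0.58 / sqrt(0.75 * 0.75)
= 0.58 / sqrt(0.5625)
= 0.58 / 0.75
r_corrected = 0.7733

0.7733


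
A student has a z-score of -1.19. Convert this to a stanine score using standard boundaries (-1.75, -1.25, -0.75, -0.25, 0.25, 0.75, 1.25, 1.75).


Stanine boundaries: [-1.75, -1.25, -0.75, -0.25, 0.25, 0.75, 1.25, 1.75]
z = -1.19
Check each boundary:
  z >= -1.75 -> could be stanine 2
  z >= -1.25 -> could be stanine 3
  z < -0.75
  z < -0.25
  z < 0.25
  z < 0.75
  z < 1.25
  z < 1.75
Highest qualifying boundary gives stanine = 3

3


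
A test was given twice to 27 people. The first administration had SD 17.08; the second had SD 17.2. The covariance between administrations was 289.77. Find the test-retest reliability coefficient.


r = cov(X,Y) / (SD_X * SD_Y)
r = 289.77 / (17.08 * 17.2)
r = 289.77 / 293.776
r = 0.9864

0.9864


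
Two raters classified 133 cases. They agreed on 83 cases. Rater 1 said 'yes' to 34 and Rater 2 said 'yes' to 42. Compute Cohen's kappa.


P_o = 83/133 = 0.62406
P_e = (34*42 + 99*91) / 17689 = 0.590028
kappa = (P_o - P_e) / (1 - P_e)
kappa = (0.62406 - 0.590028) / (1 - 0.590028)
kappa = 0.083

0.083


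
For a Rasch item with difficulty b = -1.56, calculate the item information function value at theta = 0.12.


P = 1/(1+exp(-(0.12--1.56))) = 0.8429
I = P*(1-P) = 0.8429 * 0.1571
I = 0.1324

0.1324


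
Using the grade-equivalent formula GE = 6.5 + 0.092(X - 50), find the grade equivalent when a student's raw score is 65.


raw - median = 65 - 50 = 15
slope * diff = 0.092 * 15 = 1.38
GE = 6.5 + 1.38
GE = 7.88

7.88


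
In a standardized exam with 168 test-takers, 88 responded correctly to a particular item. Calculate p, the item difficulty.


Item difficulty p = number correct / total examinees
p = 88 / 168
p = 0.5238

0.5238


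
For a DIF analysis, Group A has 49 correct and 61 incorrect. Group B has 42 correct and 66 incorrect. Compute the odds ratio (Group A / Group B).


Odds_A = 49/61 = 0.8033
Odds_B = 42/66 = 0.6364
OR = Odds_A / Odds_B = 0.8033 / 0.6364
Exactly, OR = (49 * 66) / (61 * 42) = 3234 / 2562
OR = 1.2623

1.2623


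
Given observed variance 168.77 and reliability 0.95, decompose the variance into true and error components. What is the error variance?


var_true = rxx * var_obs = 0.95 * 168.77 = 160.3315
var_error = var_obs - var_true
var_error = 168.77 - 160.3315
var_error = 8.4385

8.4385


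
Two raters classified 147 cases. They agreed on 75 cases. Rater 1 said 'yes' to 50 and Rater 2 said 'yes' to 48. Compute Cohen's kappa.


P_o = 75/147 = 0.510204
P_e = (50*48 + 97*99) / 21609 = 0.555463
kappa = (P_o - P_e) / (1 - P_e)
kappa = (0.510204 - 0.555463) / (1 - 0.555463)
kappa = -0.1018

-0.1018


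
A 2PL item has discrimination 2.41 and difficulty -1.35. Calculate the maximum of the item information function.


For 2PL, max info at theta = b = -1.35
I_max = a^2 / 4 = 2.41^2 / 4
= 5.8081 / 4
I_max = 1.452

1.452


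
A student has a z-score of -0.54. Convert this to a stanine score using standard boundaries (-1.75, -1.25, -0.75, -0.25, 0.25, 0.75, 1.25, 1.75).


Stanine boundaries: [-1.75, -1.25, -0.75, -0.25, 0.25, 0.75, 1.25, 1.75]
z = -0.54
Check each boundary:
  z >= -1.75 -> could be stanine 2
  z >= -1.25 -> could be stanine 3
  z >= -0.75 -> could be stanine 4
  z < -0.25
  z < 0.25
  z < 0.75
  z < 1.25
  z < 1.75
Highest qualifying boundary gives stanine = 4

4


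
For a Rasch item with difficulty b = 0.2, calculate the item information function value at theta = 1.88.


P = 1/(1+exp(-(1.88-0.2))) = 0.8429
I = P*(1-P) = 0.8429 * 0.1571
I = 0.1324

0.1324


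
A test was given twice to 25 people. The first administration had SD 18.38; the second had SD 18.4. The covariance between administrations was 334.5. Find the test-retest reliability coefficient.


r = cov(X,Y) / (SD_X * SD_Y)
r = 334.5 / (18.38 * 18.4)
r = 334.5 / 338.192
r = 0.9891

0.9891


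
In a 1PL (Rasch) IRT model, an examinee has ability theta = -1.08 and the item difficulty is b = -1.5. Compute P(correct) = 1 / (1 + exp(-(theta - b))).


theta - b = -1.08 - -1.5 = 0.42
exp(-(theta - b)) = exp(-0.42) = 0.657
P = 1 / (1 + 0.657)
P = 0.6035

0.6035


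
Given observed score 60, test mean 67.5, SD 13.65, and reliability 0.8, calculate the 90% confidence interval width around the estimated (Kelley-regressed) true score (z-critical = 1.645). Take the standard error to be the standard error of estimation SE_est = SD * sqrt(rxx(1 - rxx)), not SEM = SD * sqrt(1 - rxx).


True score estimate = 0.8*60 + 0.2*67.5 = 61.5
SE_est = SD * sqrt(rxx * (1 - rxx)) = 13.65 * sqrt(0.8 * 0.2) = 13.65 * sqrt(0.16) = 5.46
CI = T_est +/- z * SE_est, so width = 2 * z * SE_est = 2 * 1.645 * 5.46
Width = 17.9634

17.9634


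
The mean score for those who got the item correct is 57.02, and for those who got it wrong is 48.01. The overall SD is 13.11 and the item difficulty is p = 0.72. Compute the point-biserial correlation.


q = 1 - p = 0.28
rpb = ((M1 - M0) / SD) * sqrt(p * q)
rpb = ((57.02 - 48.01) / 13.11) * sqrt(0.72 * 0.28)
rpb = 0.3086

0.3086


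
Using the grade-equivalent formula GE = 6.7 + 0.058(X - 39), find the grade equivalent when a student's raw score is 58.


raw - median = 58 - 39 = 19
slope * diff = 0.058 * 19 = 1.102
GE = 6.7 + 1.102
GE = 7.802

7.802


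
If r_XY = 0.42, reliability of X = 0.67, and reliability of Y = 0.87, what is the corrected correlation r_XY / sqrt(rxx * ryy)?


r_corrected = rxy / sqrt(rxx * ryy)
= 0.42 / sqrt(0.67 * 0.87)
= 0.42 / sqrt(0.5829)
= 0.42 / 0.763479
r_corrected = 0.5501

0.5501


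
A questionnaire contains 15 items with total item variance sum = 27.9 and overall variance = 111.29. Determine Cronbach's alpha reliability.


alpha = (k/(k-1)) * (1 - sum(si^2)/s_total^2)
= (15/14) * (1 - 27.9/111.29)
alpha = 0.8028

0.8028


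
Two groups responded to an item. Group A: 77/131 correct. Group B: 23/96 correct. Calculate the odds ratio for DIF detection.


Odds_A = 77/54 = 1.4259
Odds_B = 23/73 = 0.3151
OR = Odds_A / Odds_B = 1.4259 / 0.3151
Exactly, OR = (77 * 73) / (54 * 23) = 5621 / 1242
OR = 4.5258

4.5258
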